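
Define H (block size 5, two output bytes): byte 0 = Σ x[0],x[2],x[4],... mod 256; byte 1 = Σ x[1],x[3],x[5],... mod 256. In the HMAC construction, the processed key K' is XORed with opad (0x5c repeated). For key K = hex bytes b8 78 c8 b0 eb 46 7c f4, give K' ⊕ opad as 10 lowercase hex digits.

bb3e5c5c5c

Key hex bytes b8 78 c8 b0 eb 46 7c f4 is 8 bytes > B = 5, so hash it first: H(key) = e7 62, then zero-pad to 5 bytes: K' = e7 62 00 00 00.
XOR each byte with 0x5c: e7⊕5c=bb, 62⊕5c=3e, 00⊕5c=5c, 00⊕5c=5c, 00⊕5c=5c.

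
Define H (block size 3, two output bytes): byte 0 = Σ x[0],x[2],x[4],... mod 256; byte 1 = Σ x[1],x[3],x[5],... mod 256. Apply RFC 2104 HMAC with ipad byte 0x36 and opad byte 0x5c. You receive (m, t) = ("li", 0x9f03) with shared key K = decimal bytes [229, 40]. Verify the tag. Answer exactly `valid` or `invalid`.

invalid

Key decimal bytes [229, 40] = e5 28 is 2 bytes ≤ B = 3; zero-pad to 3 bytes: K' = e5 28 00.
K' ⊕ ipad = d3 1e 36; K' ⊕ opad = b9 74 5c.
Inner hash: even-index sum = 370 mod 256 = 114; odd-index sum = 138 mod 256 = 138 → 72 8a.
Outer hash (recomputed tag): even-index sum = 415 mod 256 = 159; odd-index sum = 230 mod 256 = 230 → 9f e6.
Recomputed tag = 9fe6; claimed = 9f03 → mismatch.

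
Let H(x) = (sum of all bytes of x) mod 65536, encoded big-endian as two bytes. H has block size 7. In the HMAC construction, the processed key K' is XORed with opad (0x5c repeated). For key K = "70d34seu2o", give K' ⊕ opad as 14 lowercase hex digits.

Key "70d34seu2o" = 37 30 64 33 34 73 65 75 32 6f is 10 bytes > B = 7, so hash it first: H(key) = 03 20, then zero-pad to 7 bytes: K' = 03 20 00 00 00 00 00.
XOR each byte with 0x5c: 03⊕5c=5f, 20⊕5c=7c, 00⊕5c=5c, 00⊕5c=5c, 00⊕5c=5c, 00⊕5c=5c, 00⊕5c=5c.

5f7c5c5c5c5c5c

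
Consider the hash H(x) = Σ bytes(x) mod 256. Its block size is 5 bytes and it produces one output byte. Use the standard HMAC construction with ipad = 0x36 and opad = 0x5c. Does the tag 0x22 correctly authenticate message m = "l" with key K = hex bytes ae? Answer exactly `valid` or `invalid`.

Key hex bytes ae is 1 byte ≤ B = 5; zero-pad to 5 bytes: K' = ae 00 00 00 00.
K' ⊕ ipad = 98 36 36 36 36; K' ⊕ opad = f2 5c 5c 5c 5c.
Inner hash: sum = 152+54+54+54+54+108 = 476; mod 256 = 220 → dc.
Outer hash (recomputed tag): sum = 242+92+92+92+92+220 = 830; mod 256 = 62 → 3e.
Recomputed tag = 3e; claimed = 22 → mismatch.

invalid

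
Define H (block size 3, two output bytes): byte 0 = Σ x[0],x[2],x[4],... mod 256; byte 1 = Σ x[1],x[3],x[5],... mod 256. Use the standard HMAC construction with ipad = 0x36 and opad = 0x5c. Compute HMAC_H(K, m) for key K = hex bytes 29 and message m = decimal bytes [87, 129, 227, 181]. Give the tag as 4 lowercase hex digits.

41e7

Key hex bytes 29 is 1 byte ≤ B = 3; zero-pad to 3 bytes: K' = 29 00 00.
K' ⊕ ipad = 1f 36 36.  K' ⊕ opad = 75 5c 5c.
Inner input = (K'⊕ipad) ∥ m = 1f 36 36 ∥ 57 81 e3 b5.
Inner hash: even-index sum = 395 mod 256 = 139; odd-index sum = 368 mod 256 = 112 → 8b 70.
Outer input = (K'⊕opad) ∥ inner = 75 5c 5c ∥ 8b 70.
Outer hash (tag): even-index sum = 321 mod 256 = 65; odd-index sum = 231 mod 256 = 231 → 41 e7.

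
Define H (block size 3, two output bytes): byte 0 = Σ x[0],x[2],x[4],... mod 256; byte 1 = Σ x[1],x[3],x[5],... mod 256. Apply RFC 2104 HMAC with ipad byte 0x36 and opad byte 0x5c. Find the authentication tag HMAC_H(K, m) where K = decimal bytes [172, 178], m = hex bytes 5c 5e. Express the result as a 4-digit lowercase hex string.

2c1c

Key decimal bytes [172, 178] = ac b2 is 2 bytes ≤ B = 3; zero-pad to 3 bytes: K' = ac b2 00.
K' ⊕ ipad = 9a 84 36.  K' ⊕ opad = f0 ee 5c.
Inner input = (K'⊕ipad) ∥ m = 9a 84 36 ∥ 5c 5e.
Inner hash: even-index sum = 302 mod 256 = 46; odd-index sum = 224 mod 256 = 224 → 2e e0.
Outer input = (K'⊕opad) ∥ inner = f0 ee 5c ∥ 2e e0.
Outer hash (tag): even-index sum = 556 mod 256 = 44; odd-index sum = 284 mod 256 = 28 → 2c 1c.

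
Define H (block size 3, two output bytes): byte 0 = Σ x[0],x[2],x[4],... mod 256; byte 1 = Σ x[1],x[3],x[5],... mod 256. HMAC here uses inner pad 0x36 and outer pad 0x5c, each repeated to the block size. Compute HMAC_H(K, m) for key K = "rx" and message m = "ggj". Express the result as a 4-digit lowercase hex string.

Key "rx" = 72 78 is 2 bytes ≤ B = 3; zero-pad to 3 bytes: K' = 72 78 00.
K' ⊕ ipad = 44 4e 36.  K' ⊕ opad = 2e 24 5c.
Inner input = (K'⊕ipad) ∥ m = 44 4e 36 ∥ 67 67 6a.
Inner hash: even-index sum = 225 mod 256 = 225; odd-index sum = 287 mod 256 = 31 → e1 1f.
Outer input = (K'⊕opad) ∥ inner = 2e 24 5c ∥ e1 1f.
Outer hash (tag): even-index sum = 169 mod 256 = 169; odd-index sum = 261 mod 256 = 5 → a9 05.

a905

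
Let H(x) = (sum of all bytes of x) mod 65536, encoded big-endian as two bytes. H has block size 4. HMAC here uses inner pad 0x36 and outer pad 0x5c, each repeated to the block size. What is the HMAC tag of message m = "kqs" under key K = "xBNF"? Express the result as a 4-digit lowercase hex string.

0169

Key "xBNF" = 78 42 4e 46 is exactly B = 4 bytes: K' = 78 42 4e 46.
K' ⊕ ipad = 4e 74 78 70.  K' ⊕ opad = 24 1e 12 1a.
Inner input = (K'⊕ipad) ∥ m = 4e 74 78 70 ∥ 6b 71 73.
Inner hash: sum = 78+116+120+112+107+113+115 = 761 → 02 f9.
Outer input = (K'⊕opad) ∥ inner = 24 1e 12 1a ∥ 02 f9.
Outer hash (tag): sum = 36+30+18+26+2+249 = 361 → 01 69.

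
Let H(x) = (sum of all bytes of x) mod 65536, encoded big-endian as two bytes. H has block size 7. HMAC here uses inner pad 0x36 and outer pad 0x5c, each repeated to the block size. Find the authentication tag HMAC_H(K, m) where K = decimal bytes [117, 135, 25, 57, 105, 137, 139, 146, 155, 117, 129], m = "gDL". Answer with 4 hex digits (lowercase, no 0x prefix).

Key decimal bytes [117, 135, 25, 57, 105, 137, 139, 146, 155, 117, 129] = 75 87 19 39 69 89 8b 92 9b 75 81 is 11 bytes > B = 7, so hash it first: H(key) = 04 ee, then zero-pad to 7 bytes: K' = 04 ee 00 00 00 00 00.
K' ⊕ ipad = 32 d8 36 36 36 36 36.  K' ⊕ opad = 58 b2 5c 5c 5c 5c 5c.
Inner input = (K'⊕ipad) ∥ m = 32 d8 36 36 36 36 36 ∥ 67 44 4c.
Inner hash: sum = 50+216+54+54+54+54+54+103+68+76 = 783 → 03 0f.
Outer input = (K'⊕opad) ∥ inner = 58 b2 5c 5c 5c 5c 5c ∥ 03 0f.
Outer hash (tag): sum = 88+178+92+92+92+92+92+3+15 = 744 → 02 e8.

02e8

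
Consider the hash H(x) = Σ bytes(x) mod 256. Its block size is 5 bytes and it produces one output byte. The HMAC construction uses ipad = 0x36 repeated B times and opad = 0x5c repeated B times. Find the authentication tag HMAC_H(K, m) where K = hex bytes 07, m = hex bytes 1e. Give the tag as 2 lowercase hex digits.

f2

Key hex bytes 07 is 1 byte ≤ B = 5; zero-pad to 5 bytes: K' = 07 00 00 00 00.
K' ⊕ ipad = 31 36 36 36 36.  K' ⊕ opad = 5b 5c 5c 5c 5c.
Inner input = (K'⊕ipad) ∥ m = 31 36 36 36 36 ∥ 1e.
Inner hash: sum = 49+54+54+54+54+30 = 295; mod 256 = 39 → 27.
Outer input = (K'⊕opad) ∥ inner = 5b 5c 5c 5c 5c ∥ 27.
Outer hash (tag): sum = 91+92+92+92+92+39 = 498; mod 256 = 242 → f2.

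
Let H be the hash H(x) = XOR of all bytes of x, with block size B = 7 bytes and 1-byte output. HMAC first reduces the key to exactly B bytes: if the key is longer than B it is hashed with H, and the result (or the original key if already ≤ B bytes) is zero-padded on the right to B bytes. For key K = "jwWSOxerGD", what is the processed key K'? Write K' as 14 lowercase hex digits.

3a000000000000

|K| = 10 > B = 7, so first hash the key.
H(K): XOR 6a⊕77⊕57⊕53⊕4f⊕78⊕65⊕72⊕47⊕44 = 3a.
Zero-pad H(K) = 3a to 7 bytes: K' = 3a 00 00 00 00 00 00.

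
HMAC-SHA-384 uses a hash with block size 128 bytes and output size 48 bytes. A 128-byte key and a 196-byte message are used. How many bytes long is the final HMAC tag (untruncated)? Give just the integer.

The tag is one SHA-384 digest: 48 bytes.

48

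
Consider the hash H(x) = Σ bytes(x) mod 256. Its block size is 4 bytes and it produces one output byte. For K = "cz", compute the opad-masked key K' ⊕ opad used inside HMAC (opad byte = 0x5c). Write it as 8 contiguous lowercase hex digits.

Key "cz" = 63 7a is 2 bytes ≤ B = 4; zero-pad to 4 bytes: K' = 63 7a 00 00.
XOR each byte with 0x5c: 63⊕5c=3f, 7a⊕5c=26, 00⊕5c=5c, 00⊕5c=5c.

3f265c5c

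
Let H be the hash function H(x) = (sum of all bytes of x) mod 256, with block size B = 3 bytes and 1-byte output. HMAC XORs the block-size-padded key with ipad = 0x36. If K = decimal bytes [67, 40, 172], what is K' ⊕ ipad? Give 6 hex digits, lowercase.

751e9a

Key decimal bytes [67, 40, 172] = 43 28 ac is exactly B = 3 bytes: K' = 43 28 ac.
XOR each byte with 0x36: 43⊕36=75, 28⊕36=1e, ac⊕36=9a.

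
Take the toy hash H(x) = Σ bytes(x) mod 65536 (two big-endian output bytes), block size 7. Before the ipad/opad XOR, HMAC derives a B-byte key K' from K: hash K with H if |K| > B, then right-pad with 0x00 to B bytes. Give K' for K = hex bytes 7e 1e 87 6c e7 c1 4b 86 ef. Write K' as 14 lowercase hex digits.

04f70000000000

|K| = 9 > B = 7, so first hash the key.
H(K): sum = 126+30+135+108+231+193+75+134+239 = 1271 → 04 f7.
Zero-pad H(K) = 04 f7 to 7 bytes: K' = 04 f7 00 00 00 00 00.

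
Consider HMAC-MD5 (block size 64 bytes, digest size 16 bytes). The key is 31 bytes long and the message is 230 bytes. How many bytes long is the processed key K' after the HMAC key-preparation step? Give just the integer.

Key is 31 ≤ 64 bytes, zero-padded: |K'| = 64.

64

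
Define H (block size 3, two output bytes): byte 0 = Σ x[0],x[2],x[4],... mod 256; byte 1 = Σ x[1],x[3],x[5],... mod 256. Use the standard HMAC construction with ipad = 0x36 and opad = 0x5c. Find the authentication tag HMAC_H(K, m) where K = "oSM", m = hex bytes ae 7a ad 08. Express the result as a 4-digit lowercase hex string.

0465

Key "oSM" = 6f 53 4d is exactly B = 3 bytes: K' = 6f 53 4d.
K' ⊕ ipad = 59 65 7b.  K' ⊕ opad = 33 0f 11.
Inner input = (K'⊕ipad) ∥ m = 59 65 7b ∥ ae 7a ad 08.
Inner hash: even-index sum = 342 mod 256 = 86; odd-index sum = 448 mod 256 = 192 → 56 c0.
Outer input = (K'⊕opad) ∥ inner = 33 0f 11 ∥ 56 c0.
Outer hash (tag): even-index sum = 260 mod 256 = 4; odd-index sum = 101 mod 256 = 101 → 04 65.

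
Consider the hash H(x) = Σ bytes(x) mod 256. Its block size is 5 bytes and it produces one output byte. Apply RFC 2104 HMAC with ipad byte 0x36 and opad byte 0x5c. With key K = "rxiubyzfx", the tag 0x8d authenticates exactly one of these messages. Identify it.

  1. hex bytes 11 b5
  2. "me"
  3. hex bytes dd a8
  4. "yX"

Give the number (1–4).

4

Key "rxiubyzfx" = 72 78 69 75 62 79 7a 66 78 is 9 bytes > B = 5, so hash it first: H(key) = fb, then zero-pad to 5 bytes: K' = fb 00 00 00 00.
K' ⊕ ipad = cd 36 36 36 36; K' ⊕ opad = a7 5c 5c 5c 5c.
m1: inner = H(cd 36 36 36 36 11 b5) = 6b; tag = H(a7 5c 5c 5c 5c 6b) = 82
m2: inner = H(cd 36 36 36 36 6d 65) = 77; tag = H(a7 5c 5c 5c 5c 77) = 8e
m3: inner = H(cd 36 36 36 36 dd a8) = 2a; tag = H(a7 5c 5c 5c 5c 2a) = 41
m4: inner = H(cd 36 36 36 36 79 58) = 76; tag = H(a7 5c 5c 5c 5c 76) = 8d ← matches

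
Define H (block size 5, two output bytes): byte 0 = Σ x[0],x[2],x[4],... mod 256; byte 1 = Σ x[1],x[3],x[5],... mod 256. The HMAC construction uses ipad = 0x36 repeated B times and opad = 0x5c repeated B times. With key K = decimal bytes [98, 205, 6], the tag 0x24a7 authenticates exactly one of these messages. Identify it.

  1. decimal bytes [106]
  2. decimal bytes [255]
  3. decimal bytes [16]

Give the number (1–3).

2

Key decimal bytes [98, 205, 6] = 62 cd 06 is 3 bytes ≤ B = 5; zero-pad to 5 bytes: K' = 62 cd 06 00 00.
K' ⊕ ipad = 54 fb 30 36 36; K' ⊕ opad = 3e 91 5a 5c 5c.
m1: inner = H(54 fb 30 36 36 6a) = ba 9b; tag = H(3e 91 5a 5c 5c ba 9b) = 8fa7
m2: inner = H(54 fb 30 36 36 ff) = ba 30; tag = H(3e 91 5a 5c 5c ba 30) = 24a7 ← matches
m3: inner = H(54 fb 30 36 36 10) = ba 41; tag = H(3e 91 5a 5c 5c ba 41) = 35a7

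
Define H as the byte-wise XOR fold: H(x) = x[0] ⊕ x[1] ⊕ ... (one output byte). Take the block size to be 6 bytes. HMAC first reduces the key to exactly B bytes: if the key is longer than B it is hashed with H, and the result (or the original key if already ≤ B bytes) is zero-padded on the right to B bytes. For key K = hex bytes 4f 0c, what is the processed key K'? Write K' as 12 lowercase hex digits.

Key hex bytes 4f 0c is 2 bytes ≤ B = 6; zero-pad to 6 bytes: K' = 4f 0c 00 00 00 00.

4f0c00000000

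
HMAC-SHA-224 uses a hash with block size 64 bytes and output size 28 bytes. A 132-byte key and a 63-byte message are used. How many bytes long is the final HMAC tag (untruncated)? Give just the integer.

28

The tag is one SHA-224 digest: 28 bytes.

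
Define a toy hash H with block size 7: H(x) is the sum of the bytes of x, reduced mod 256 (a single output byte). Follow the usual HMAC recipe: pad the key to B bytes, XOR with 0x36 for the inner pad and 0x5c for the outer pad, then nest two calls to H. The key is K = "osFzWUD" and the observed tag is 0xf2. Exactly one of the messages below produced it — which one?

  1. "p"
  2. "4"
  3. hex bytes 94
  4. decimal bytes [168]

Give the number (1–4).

3

Key "osFzWUD" = 6f 73 46 7a 57 55 44 is exactly B = 7 bytes: K' = 6f 73 46 7a 57 55 44.
K' ⊕ ipad = 59 45 70 4c 61 63 72; K' ⊕ opad = 33 2f 1a 26 0b 09 18.
m1: inner = H(59 45 70 4c 61 63 72 70) = 00; tag = H(33 2f 1a 26 0b 09 18 00) = ce
m2: inner = H(59 45 70 4c 61 63 72 34) = c4; tag = H(33 2f 1a 26 0b 09 18 c4) = 92
m3: inner = H(59 45 70 4c 61 63 72 94) = 24; tag = H(33 2f 1a 26 0b 09 18 24) = f2 ← matches
m4: inner = H(59 45 70 4c 61 63 72 a8) = 38; tag = H(33 2f 1a 26 0b 09 18 38) = 06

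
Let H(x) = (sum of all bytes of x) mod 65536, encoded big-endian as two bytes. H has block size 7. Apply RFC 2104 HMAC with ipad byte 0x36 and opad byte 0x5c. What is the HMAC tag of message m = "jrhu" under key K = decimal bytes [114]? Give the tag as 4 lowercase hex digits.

029a

Key decimal bytes [114] = 72 is 1 byte ≤ B = 7; zero-pad to 7 bytes: K' = 72 00 00 00 00 00 00.
K' ⊕ ipad = 44 36 36 36 36 36 36.  K' ⊕ opad = 2e 5c 5c 5c 5c 5c 5c.
Inner input = (K'⊕ipad) ∥ m = 44 36 36 36 36 36 36 ∥ 6a 72 68 75.
Inner hash: sum = 68+54+54+54+54+54+54+106+114+104+117 = 833 → 03 41.
Outer input = (K'⊕opad) ∥ inner = 2e 5c 5c 5c 5c 5c 5c ∥ 03 41.
Outer hash (tag): sum = 46+92+92+92+92+92+92+3+65 = 666 → 02 9a.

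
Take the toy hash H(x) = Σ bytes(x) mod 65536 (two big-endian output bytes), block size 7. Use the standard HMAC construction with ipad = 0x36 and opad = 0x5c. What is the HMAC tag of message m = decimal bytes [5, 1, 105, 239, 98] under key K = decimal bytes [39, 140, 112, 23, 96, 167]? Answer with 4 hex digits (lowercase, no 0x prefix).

0368

Key decimal bytes [39, 140, 112, 23, 96, 167] = 27 8c 70 17 60 a7 is 6 bytes ≤ B = 7; zero-pad to 7 bytes: K' = 27 8c 70 17 60 a7 00.
K' ⊕ ipad = 11 ba 46 21 56 91 36.  K' ⊕ opad = 7b d0 2c 4b 3c fb 5c.
Inner input = (K'⊕ipad) ∥ m = 11 ba 46 21 56 91 36 ∥ 05 01 69 ef 62.
Inner hash: sum = 17+186+70+33+86+145+54+5+1+105+239+98 = 1039 → 04 0f.
Outer input = (K'⊕opad) ∥ inner = 7b d0 2c 4b 3c fb 5c ∥ 04 0f.
Outer hash (tag): sum = 123+208+44+75+60+251+92+4+15 = 872 → 03 68.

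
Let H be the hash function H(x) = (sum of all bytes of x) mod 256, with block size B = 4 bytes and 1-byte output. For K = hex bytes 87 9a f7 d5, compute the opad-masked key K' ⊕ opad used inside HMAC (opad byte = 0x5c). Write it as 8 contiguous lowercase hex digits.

Key hex bytes 87 9a f7 d5 is exactly B = 4 bytes: K' = 87 9a f7 d5.
XOR each byte with 0x5c: 87⊕5c=db, 9a⊕5c=c6, f7⊕5c=ab, d5⊕5c=89.

dbc6ab89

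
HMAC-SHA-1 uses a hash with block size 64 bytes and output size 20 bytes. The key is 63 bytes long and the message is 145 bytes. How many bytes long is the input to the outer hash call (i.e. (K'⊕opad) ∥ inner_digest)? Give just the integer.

Key is 63 ≤ 64 bytes, zero-padded: |K'| = 64.
Outer input = (K'⊕opad) ∥ H(inner) → 64 + 20 = 84 bytes.

84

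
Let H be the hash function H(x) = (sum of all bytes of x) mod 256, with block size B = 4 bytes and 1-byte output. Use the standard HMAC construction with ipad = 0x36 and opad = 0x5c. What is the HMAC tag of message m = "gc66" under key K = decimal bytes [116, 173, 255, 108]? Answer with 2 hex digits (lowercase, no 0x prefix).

Key decimal bytes [116, 173, 255, 108] = 74 ad ff 6c is exactly B = 4 bytes: K' = 74 ad ff 6c.
K' ⊕ ipad = 42 9b c9 5a.  K' ⊕ opad = 28 f1 a3 30.
Inner input = (K'⊕ipad) ∥ m = 42 9b c9 5a ∥ 67 63 36 36.
Inner hash: sum = 66+155+201+90+103+99+54+54 = 822; mod 256 = 54 → 36.
Outer input = (K'⊕opad) ∥ inner = 28 f1 a3 30 ∥ 36.
Outer hash (tag): sum = 40+241+163+48+54 = 546; mod 256 = 34 → 22.

22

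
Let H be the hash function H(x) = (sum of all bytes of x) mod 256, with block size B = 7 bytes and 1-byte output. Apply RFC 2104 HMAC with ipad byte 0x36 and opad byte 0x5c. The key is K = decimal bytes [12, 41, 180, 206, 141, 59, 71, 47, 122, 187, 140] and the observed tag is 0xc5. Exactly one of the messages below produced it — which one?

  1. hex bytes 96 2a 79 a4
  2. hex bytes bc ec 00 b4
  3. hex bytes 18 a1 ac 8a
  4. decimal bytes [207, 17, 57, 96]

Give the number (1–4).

Key decimal bytes [12, 41, 180, 206, 141, 59, 71, 47, 122, 187, 140] = 0c 29 b4 ce 8d 3b 47 2f 7a bb 8c is 11 bytes > B = 7, so hash it first: H(key) = b6, then zero-pad to 7 bytes: K' = b6 00 00 00 00 00 00.
K' ⊕ ipad = 80 36 36 36 36 36 36; K' ⊕ opad = ea 5c 5c 5c 5c 5c 5c.
m1: inner = H(80 36 36 36 36 36 36 96 2a 79 a4) = a1; tag = H(ea 5c 5c 5c 5c 5c 5c a1) = b3
m2: inner = H(80 36 36 36 36 36 36 bc ec 00 b4) = 20; tag = H(ea 5c 5c 5c 5c 5c 5c 20) = 32
m3: inner = H(80 36 36 36 36 36 36 18 a1 ac 8a) = b3; tag = H(ea 5c 5c 5c 5c 5c 5c b3) = c5 ← matches
m4: inner = H(80 36 36 36 36 36 36 cf 11 39 60) = 3d; tag = H(ea 5c 5c 5c 5c 5c 5c 3d) = 4f

3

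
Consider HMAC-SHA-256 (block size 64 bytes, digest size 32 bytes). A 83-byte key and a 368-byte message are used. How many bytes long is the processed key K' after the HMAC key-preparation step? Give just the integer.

64

Key is 83 > 64 bytes, so it is hashed to 32 bytes then zero-padded to 64: |K'| = 64.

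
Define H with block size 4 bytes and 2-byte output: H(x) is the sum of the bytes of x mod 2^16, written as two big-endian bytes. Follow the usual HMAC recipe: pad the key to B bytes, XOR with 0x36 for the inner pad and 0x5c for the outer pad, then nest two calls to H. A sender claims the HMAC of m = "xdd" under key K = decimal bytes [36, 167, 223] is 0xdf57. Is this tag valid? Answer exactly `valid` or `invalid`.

invalid

Key decimal bytes [36, 167, 223] = 24 a7 df is 3 bytes ≤ B = 4; zero-pad to 4 bytes: K' = 24 a7 df 00.
K' ⊕ ipad = 12 91 e9 36; K' ⊕ opad = 78 fb 83 5c.
Inner hash: sum = 18+145+233+54+120+100+100 = 770 → 03 02.
Outer hash (recomputed tag): sum = 120+251+131+92+3+2 = 599 → 02 57.
Recomputed tag = 0257; claimed = df57 → mismatch.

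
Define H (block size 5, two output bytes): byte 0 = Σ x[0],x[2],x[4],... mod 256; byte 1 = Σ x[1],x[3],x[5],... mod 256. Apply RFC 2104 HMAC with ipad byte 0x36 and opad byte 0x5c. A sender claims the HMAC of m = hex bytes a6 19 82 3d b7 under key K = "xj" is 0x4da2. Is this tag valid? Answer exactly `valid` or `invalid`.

valid

Key "xj" = 78 6a is 2 bytes ≤ B = 5; zero-pad to 5 bytes: K' = 78 6a 00 00 00.
K' ⊕ ipad = 4e 5c 36 36 36; K' ⊕ opad = 24 36 5c 5c 5c.
Inner hash: even-index sum = 272 mod 256 = 16; odd-index sum = 625 mod 256 = 113 → 10 71.
Outer hash (recomputed tag): even-index sum = 333 mod 256 = 77; odd-index sum = 162 mod 256 = 162 → 4d a2.
Recomputed tag = 4da2; claimed = 4da2 → match.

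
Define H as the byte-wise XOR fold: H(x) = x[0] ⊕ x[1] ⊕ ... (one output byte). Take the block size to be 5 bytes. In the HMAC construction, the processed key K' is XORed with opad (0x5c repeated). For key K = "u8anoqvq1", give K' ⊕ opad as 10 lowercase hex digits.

365c5c5c5c

Key "u8anoqvq1" = 75 38 61 6e 6f 71 76 71 31 is 9 bytes > B = 5, so hash it first: H(key) = 6a, then zero-pad to 5 bytes: K' = 6a 00 00 00 00.
XOR each byte with 0x5c: 6a⊕5c=36, 00⊕5c=5c, 00⊕5c=5c, 00⊕5c=5c, 00⊕5c=5c.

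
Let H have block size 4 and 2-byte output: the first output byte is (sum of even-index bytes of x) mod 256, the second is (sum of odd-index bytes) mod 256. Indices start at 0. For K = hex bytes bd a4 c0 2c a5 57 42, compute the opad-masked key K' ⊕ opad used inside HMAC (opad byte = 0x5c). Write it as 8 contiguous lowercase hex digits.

Key hex bytes bd a4 c0 2c a5 57 42 is 7 bytes > B = 4, so hash it first: H(key) = 64 27, then zero-pad to 4 bytes: K' = 64 27 00 00.
XOR each byte with 0x5c: 64⊕5c=38, 27⊕5c=7b, 00⊕5c=5c, 00⊕5c=5c.

387b5c5c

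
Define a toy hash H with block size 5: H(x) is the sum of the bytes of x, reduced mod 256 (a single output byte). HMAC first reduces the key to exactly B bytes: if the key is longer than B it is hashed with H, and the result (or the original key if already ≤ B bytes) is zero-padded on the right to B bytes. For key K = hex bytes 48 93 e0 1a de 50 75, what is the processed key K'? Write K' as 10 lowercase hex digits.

7800000000

|K| = 7 > B = 5, so first hash the key.
H(K): sum = 72+147+224+26+222+80+117 = 888; mod 256 = 120 → 78.
Zero-pad H(K) = 78 to 5 bytes: K' = 78 00 00 00 00.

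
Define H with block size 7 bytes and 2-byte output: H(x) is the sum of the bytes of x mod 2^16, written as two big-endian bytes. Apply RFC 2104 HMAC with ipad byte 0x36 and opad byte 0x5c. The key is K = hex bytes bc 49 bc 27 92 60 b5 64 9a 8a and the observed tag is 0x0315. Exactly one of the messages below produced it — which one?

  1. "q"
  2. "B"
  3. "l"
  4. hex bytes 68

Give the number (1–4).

2

Key hex bytes bc 49 bc 27 92 60 b5 64 9a 8a is 10 bytes > B = 7, so hash it first: H(key) = 05 17, then zero-pad to 7 bytes: K' = 05 17 00 00 00 00 00.
K' ⊕ ipad = 33 21 36 36 36 36 36; K' ⊕ opad = 59 4b 5c 5c 5c 5c 5c.
m1: inner = H(33 21 36 36 36 36 36 71) = 01 d3; tag = H(59 4b 5c 5c 5c 5c 5c 01 d3) = 0344
m2: inner = H(33 21 36 36 36 36 36 42) = 01 a4; tag = H(59 4b 5c 5c 5c 5c 5c 01 a4) = 0315 ← matches
m3: inner = H(33 21 36 36 36 36 36 6c) = 01 ce; tag = H(59 4b 5c 5c 5c 5c 5c 01 ce) = 033f
m4: inner = H(33 21 36 36 36 36 36 68) = 01 ca; tag = H(59 4b 5c 5c 5c 5c 5c 01 ca) = 033b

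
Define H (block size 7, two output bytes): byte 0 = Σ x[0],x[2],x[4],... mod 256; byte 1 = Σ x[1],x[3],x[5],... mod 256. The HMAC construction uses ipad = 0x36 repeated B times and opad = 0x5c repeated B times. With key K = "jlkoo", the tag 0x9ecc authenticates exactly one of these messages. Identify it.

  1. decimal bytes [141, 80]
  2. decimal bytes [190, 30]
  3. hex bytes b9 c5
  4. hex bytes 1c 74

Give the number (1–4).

3

Key "jlkoo" = 6a 6c 6b 6f 6f is 5 bytes ≤ B = 7; zero-pad to 7 bytes: K' = 6a 6c 6b 6f 6f 00 00.
K' ⊕ ipad = 5c 5a 5d 59 59 36 36; K' ⊕ opad = 36 30 37 33 33 5c 5c.
m1: inner = H(5c 5a 5d 59 59 36 36 8d 50) = 98 76; tag = H(36 30 37 33 33 5c 5c 98 76) = 7257
m2: inner = H(5c 5a 5d 59 59 36 36 be 1e) = 66 a7; tag = H(36 30 37 33 33 5c 5c 66 a7) = a325
m3: inner = H(5c 5a 5d 59 59 36 36 b9 c5) = 0d a2; tag = H(36 30 37 33 33 5c 5c 0d a2) = 9ecc ← matches
m4: inner = H(5c 5a 5d 59 59 36 36 1c 74) = bc 05; tag = H(36 30 37 33 33 5c 5c bc 05) = 017b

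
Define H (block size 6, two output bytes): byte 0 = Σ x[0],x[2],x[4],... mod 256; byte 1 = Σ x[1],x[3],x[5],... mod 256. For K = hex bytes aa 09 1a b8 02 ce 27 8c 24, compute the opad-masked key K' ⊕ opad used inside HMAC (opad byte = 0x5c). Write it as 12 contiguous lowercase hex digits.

4d475c5c5c5c

Key hex bytes aa 09 1a b8 02 ce 27 8c 24 is 9 bytes > B = 6, so hash it first: H(key) = 11 1b, then zero-pad to 6 bytes: K' = 11 1b 00 00 00 00.
XOR each byte with 0x5c: 11⊕5c=4d, 1b⊕5c=47, 00⊕5c=5c, 00⊕5c=5c, 00⊕5c=5c, 00⊕5c=5c.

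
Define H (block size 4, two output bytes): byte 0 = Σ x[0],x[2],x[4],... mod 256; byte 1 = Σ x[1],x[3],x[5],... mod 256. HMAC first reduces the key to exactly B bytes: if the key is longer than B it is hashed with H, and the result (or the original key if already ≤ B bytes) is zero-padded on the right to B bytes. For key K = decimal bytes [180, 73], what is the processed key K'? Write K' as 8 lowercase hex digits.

b4490000

Key decimal bytes [180, 73] = b4 49 is 2 bytes ≤ B = 4; zero-pad to 4 bytes: K' = b4 49 00 00.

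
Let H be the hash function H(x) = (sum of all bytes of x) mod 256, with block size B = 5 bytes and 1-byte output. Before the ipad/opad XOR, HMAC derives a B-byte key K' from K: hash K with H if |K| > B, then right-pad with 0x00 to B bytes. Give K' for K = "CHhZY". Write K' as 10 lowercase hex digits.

Key "CHhZY" = 43 48 68 5a 59 is exactly B = 5 bytes: K' = 43 48 68 5a 59.

4348685a59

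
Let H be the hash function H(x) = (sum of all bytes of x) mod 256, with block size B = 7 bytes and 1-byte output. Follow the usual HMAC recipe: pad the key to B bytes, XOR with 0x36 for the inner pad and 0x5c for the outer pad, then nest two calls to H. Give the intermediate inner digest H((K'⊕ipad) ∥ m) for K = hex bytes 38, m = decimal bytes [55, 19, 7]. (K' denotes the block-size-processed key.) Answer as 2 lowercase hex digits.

a3

Key hex bytes 38 is 1 byte ≤ B = 7; zero-pad to 7 bytes: K' = 38 00 00 00 00 00 00.
K' ⊕ ipad = 0e 36 36 36 36 36 36.
Inner input = 0e 36 36 36 36 36 36 ∥ 37 13 07.
Inner hash: sum = 14+54+54+54+54+54+54+55+19+7 = 419; mod 256 = 163 → a3.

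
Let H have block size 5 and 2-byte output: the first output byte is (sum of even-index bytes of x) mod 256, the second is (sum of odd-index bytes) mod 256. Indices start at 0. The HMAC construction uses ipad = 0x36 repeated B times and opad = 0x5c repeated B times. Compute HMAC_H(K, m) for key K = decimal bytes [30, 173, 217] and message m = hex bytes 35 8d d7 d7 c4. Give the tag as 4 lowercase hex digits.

Key decimal bytes [30, 173, 217] = 1e ad d9 is 3 bytes ≤ B = 5; zero-pad to 5 bytes: K' = 1e ad d9 00 00.
K' ⊕ ipad = 28 9b ef 36 36.  K' ⊕ opad = 42 f1 85 5c 5c.
Inner input = (K'⊕ipad) ∥ m = 28 9b ef 36 36 ∥ 35 8d d7 d7 c4.
Inner hash: even-index sum = 689 mod 256 = 177; odd-index sum = 673 mod 256 = 161 → b1 a1.
Outer input = (K'⊕opad) ∥ inner = 42 f1 85 5c 5c ∥ b1 a1.
Outer hash (tag): even-index sum = 452 mod 256 = 196; odd-index sum = 510 mod 256 = 254 → c4 fe.

c4fe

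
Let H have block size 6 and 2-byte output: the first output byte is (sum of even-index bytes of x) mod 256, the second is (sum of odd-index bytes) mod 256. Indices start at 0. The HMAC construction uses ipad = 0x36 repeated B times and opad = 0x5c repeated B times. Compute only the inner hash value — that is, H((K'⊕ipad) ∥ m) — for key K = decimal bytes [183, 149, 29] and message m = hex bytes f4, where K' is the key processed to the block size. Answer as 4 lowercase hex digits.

d60f

Key decimal bytes [183, 149, 29] = b7 95 1d is 3 bytes ≤ B = 6; zero-pad to 6 bytes: K' = b7 95 1d 00 00 00.
K' ⊕ ipad = 81 a3 2b 36 36 36.
Inner input = 81 a3 2b 36 36 36 ∥ f4.
Inner hash: even-index sum = 470 mod 256 = 214; odd-index sum = 271 mod 256 = 15 → d6 0f.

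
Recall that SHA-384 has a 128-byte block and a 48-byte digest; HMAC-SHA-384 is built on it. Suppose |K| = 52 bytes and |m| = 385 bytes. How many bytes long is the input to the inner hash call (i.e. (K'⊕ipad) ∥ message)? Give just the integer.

Key is 52 ≤ 128 bytes, zero-padded: |K'| = 128.
Inner input = (K'⊕ipad) ∥ m → 128 + 385 = 513 bytes.

513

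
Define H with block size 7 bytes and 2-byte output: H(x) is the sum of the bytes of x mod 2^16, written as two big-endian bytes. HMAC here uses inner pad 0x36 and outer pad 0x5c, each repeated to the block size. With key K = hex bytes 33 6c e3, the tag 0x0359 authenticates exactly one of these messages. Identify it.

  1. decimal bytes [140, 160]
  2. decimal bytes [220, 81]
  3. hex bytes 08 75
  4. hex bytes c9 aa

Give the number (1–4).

3

Key hex bytes 33 6c e3 is 3 bytes ≤ B = 7; zero-pad to 7 bytes: K' = 33 6c e3 00 00 00 00.
K' ⊕ ipad = 05 5a d5 36 36 36 36; K' ⊕ opad = 6f 30 bf 5c 5c 5c 5c.
m1: inner = H(05 5a d5 36 36 36 36 8c a0) = 03 38; tag = H(6f 30 bf 5c 5c 5c 5c 03 38) = 0309
m2: inner = H(05 5a d5 36 36 36 36 dc 51) = 03 39; tag = H(6f 30 bf 5c 5c 5c 5c 03 39) = 030a
m3: inner = H(05 5a d5 36 36 36 36 08 75) = 02 89; tag = H(6f 30 bf 5c 5c 5c 5c 02 89) = 0359 ← matches
m4: inner = H(05 5a d5 36 36 36 36 c9 aa) = 03 7f; tag = H(6f 30 bf 5c 5c 5c 5c 03 7f) = 0350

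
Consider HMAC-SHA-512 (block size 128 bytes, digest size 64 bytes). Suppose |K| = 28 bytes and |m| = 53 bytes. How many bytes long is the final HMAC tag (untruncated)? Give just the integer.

The tag is one SHA-512 digest: 64 bytes.

64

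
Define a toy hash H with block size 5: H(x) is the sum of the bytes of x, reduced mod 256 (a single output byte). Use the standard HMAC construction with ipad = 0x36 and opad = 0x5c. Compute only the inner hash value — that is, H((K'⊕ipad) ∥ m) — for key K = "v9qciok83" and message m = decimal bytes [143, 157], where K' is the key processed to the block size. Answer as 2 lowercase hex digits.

Key "v9qciok83" = 76 39 71 63 69 6f 6b 38 33 is 9 bytes > B = 5, so hash it first: H(key) = 31, then zero-pad to 5 bytes: K' = 31 00 00 00 00.
K' ⊕ ipad = 07 36 36 36 36.
Inner input = 07 36 36 36 36 ∥ 8f 9d.
Inner hash: sum = 7+54+54+54+54+143+157 = 523; mod 256 = 11 → 0b.

0b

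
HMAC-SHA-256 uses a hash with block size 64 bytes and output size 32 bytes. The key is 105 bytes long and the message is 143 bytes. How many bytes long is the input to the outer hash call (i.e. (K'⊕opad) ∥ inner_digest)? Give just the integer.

96

Key is 105 > 64 bytes, so it is hashed to 32 bytes then zero-padded to 64: |K'| = 64.
Outer input = (K'⊕opad) ∥ H(inner) → 64 + 32 = 96 bytes.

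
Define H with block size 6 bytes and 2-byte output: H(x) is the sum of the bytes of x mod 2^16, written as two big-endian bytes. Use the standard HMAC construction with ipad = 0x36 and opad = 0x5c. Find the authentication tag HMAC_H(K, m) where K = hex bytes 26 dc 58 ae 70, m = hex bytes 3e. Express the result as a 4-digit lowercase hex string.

0334

Key hex bytes 26 dc 58 ae 70 is 5 bytes ≤ B = 6; zero-pad to 6 bytes: K' = 26 dc 58 ae 70 00.
K' ⊕ ipad = 10 ea 6e 98 46 36.  K' ⊕ opad = 7a 80 04 f2 2c 5c.
Inner input = (K'⊕ipad) ∥ m = 10 ea 6e 98 46 36 ∥ 3e.
Inner hash: sum = 16+234+110+152+70+54+62 = 698 → 02 ba.
Outer input = (K'⊕opad) ∥ inner = 7a 80 04 f2 2c 5c ∥ 02 ba.
Outer hash (tag): sum = 122+128+4+242+44+92+2+186 = 820 → 03 34.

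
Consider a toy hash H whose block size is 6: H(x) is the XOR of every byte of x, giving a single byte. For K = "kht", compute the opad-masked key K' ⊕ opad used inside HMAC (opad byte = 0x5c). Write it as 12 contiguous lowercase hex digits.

Key "kht" = 6b 68 74 is 3 bytes ≤ B = 6; zero-pad to 6 bytes: K' = 6b 68 74 00 00 00.
XOR each byte with 0x5c: 6b⊕5c=37, 68⊕5c=34, 74⊕5c=28, 00⊕5c=5c, 00⊕5c=5c, 00⊕5c=5c.

3734285c5c5c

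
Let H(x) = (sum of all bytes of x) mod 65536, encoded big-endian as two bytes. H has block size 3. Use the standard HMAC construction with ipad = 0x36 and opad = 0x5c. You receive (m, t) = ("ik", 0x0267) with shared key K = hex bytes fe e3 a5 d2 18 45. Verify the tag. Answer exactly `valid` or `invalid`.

valid

Key hex bytes fe e3 a5 d2 18 45 is 6 bytes > B = 3, so hash it first: H(key) = 03 b5, then zero-pad to 3 bytes: K' = 03 b5 00.
K' ⊕ ipad = 35 83 36; K' ⊕ opad = 5f e9 5c.
Inner hash: sum = 53+131+54+105+107 = 450 → 01 c2.
Outer hash (recomputed tag): sum = 95+233+92+1+194 = 615 → 02 67.
Recomputed tag = 0267; claimed = 0267 → match.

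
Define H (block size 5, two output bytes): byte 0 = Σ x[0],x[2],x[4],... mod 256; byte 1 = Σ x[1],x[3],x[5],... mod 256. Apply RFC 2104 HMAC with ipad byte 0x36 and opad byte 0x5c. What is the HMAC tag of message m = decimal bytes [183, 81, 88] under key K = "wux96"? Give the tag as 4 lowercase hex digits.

Key "wux96" = 77 75 78 39 36 is exactly B = 5 bytes: K' = 77 75 78 39 36.
K' ⊕ ipad = 41 43 4e 0f 00.  K' ⊕ opad = 2b 29 24 65 6a.
Inner input = (K'⊕ipad) ∥ m = 41 43 4e 0f 00 ∥ b7 51 58.
Inner hash: even-index sum = 224 mod 256 = 224; odd-index sum = 353 mod 256 = 97 → e0 61.
Outer input = (K'⊕opad) ∥ inner = 2b 29 24 65 6a ∥ e0 61.
Outer hash (tag): even-index sum = 282 mod 256 = 26; odd-index sum = 366 mod 256 = 110 → 1a 6e.

1a6e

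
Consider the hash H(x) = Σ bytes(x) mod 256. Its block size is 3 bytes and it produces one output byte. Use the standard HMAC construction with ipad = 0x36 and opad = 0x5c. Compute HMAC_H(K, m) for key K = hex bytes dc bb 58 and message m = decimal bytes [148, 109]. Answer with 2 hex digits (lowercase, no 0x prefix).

51

Key hex bytes dc bb 58 is exactly B = 3 bytes: K' = dc bb 58.
K' ⊕ ipad = ea 8d 6e.  K' ⊕ opad = 80 e7 04.
Inner input = (K'⊕ipad) ∥ m = ea 8d 6e ∥ 94 6d.
Inner hash: sum = 234+141+110+148+109 = 742; mod 256 = 230 → e6.
Outer input = (K'⊕opad) ∥ inner = 80 e7 04 ∥ e6.
Outer hash (tag): sum = 128+231+4+230 = 593; mod 256 = 81 → 51.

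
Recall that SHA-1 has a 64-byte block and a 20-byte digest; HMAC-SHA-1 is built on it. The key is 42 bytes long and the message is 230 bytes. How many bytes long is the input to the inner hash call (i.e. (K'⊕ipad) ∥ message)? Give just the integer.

294

Key is 42 ≤ 64 bytes, zero-padded: |K'| = 64.
Inner input = (K'⊕ipad) ∥ m → 64 + 230 = 294 bytes.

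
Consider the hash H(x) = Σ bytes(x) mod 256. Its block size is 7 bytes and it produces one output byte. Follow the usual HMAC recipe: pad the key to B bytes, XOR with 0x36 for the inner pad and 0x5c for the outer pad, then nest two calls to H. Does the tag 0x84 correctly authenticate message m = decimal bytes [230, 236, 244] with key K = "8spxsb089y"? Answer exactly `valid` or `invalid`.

Key "8spxsb089y" = 38 73 70 78 73 62 30 38 39 79 is 10 bytes > B = 7, so hash it first: H(key) = 82, then zero-pad to 7 bytes: K' = 82 00 00 00 00 00 00.
K' ⊕ ipad = b4 36 36 36 36 36 36; K' ⊕ opad = de 5c 5c 5c 5c 5c 5c.
Inner hash: sum = 180+54+54+54+54+54+54+230+236+244 = 1214; mod 256 = 190 → be.
Outer hash (recomputed tag): sum = 222+92+92+92+92+92+92+190 = 964; mod 256 = 196 → c4.
Recomputed tag = c4; claimed = 84 → mismatch.

invalid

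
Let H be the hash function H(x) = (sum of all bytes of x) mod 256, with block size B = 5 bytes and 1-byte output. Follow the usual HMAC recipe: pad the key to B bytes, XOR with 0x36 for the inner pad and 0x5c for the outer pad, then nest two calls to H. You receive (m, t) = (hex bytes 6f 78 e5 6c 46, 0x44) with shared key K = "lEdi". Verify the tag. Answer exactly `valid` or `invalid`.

Key "lEdi" = 6c 45 64 69 is 4 bytes ≤ B = 5; zero-pad to 5 bytes: K' = 6c 45 64 69 00.
K' ⊕ ipad = 5a 73 52 5f 36; K' ⊕ opad = 30 19 38 35 5c.
Inner hash: sum = 90+115+82+95+54+111+120+229+108+70 = 1074; mod 256 = 50 → 32.
Outer hash (recomputed tag): sum = 48+25+56+53+92+50 = 324; mod 256 = 68 → 44.
Recomputed tag = 44; claimed = 44 → match.

valid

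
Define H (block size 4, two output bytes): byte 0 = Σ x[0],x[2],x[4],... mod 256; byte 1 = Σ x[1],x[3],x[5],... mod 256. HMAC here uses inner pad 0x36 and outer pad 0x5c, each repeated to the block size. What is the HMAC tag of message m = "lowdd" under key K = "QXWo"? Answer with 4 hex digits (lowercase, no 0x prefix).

27d1

Key "QXWo" = 51 58 57 6f is exactly B = 4 bytes: K' = 51 58 57 6f.
K' ⊕ ipad = 67 6e 61 59.  K' ⊕ opad = 0d 04 0b 33.
Inner input = (K'⊕ipad) ∥ m = 67 6e 61 59 ∥ 6c 6f 77 64 64.
Inner hash: even-index sum = 527 mod 256 = 15; odd-index sum = 410 mod 256 = 154 → 0f 9a.
Outer input = (K'⊕opad) ∥ inner = 0d 04 0b 33 ∥ 0f 9a.
Outer hash (tag): even-index sum = 39 mod 256 = 39; odd-index sum = 209 mod 256 = 209 → 27 d1.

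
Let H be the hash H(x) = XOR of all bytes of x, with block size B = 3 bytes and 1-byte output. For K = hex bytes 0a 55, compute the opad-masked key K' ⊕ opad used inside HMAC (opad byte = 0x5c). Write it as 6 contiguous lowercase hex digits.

56095c

Key hex bytes 0a 55 is 2 bytes ≤ B = 3; zero-pad to 3 bytes: K' = 0a 55 00.
XOR each byte with 0x5c: 0a⊕5c=56, 55⊕5c=09, 00⊕5c=5c.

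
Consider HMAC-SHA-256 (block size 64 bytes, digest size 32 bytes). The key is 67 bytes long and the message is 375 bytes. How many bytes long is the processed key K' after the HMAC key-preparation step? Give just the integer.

64

Key is 67 > 64 bytes, so it is hashed to 32 bytes then zero-padded to 64: |K'| = 64.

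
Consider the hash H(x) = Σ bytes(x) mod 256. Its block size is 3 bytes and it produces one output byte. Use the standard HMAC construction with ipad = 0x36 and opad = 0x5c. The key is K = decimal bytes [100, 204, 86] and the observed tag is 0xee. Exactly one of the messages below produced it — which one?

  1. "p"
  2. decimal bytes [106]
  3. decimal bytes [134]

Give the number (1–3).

1

Key decimal bytes [100, 204, 86] = 64 cc 56 is exactly B = 3 bytes: K' = 64 cc 56.
K' ⊕ ipad = 52 fa 60; K' ⊕ opad = 38 90 0a.
m1: inner = H(52 fa 60 70) = 1c; tag = H(38 90 0a 1c) = ee ← matches
m2: inner = H(52 fa 60 6a) = 16; tag = H(38 90 0a 16) = e8
m3: inner = H(52 fa 60 86) = 32; tag = H(38 90 0a 32) = 04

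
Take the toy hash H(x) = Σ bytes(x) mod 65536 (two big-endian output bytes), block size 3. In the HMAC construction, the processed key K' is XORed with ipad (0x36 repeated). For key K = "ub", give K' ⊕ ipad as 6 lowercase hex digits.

Key "ub" = 75 62 is 2 bytes ≤ B = 3; zero-pad to 3 bytes: K' = 75 62 00.
XOR each byte with 0x36: 75⊕36=43, 62⊕36=54, 00⊕36=36.

435436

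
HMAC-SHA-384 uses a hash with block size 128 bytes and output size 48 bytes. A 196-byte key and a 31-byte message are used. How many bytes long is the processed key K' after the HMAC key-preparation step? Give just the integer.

128

Key is 196 > 128 bytes, so it is hashed to 48 bytes then zero-padded to 128: |K'| = 128.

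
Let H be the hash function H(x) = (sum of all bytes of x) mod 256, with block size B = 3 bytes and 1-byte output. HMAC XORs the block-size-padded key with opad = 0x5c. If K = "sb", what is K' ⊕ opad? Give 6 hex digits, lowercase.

Key "sb" = 73 62 is 2 bytes ≤ B = 3; zero-pad to 3 bytes: K' = 73 62 00.
XOR each byte with 0x5c: 73⊕5c=2f, 62⊕5c=3e, 00⊕5c=5c.

2f3e5c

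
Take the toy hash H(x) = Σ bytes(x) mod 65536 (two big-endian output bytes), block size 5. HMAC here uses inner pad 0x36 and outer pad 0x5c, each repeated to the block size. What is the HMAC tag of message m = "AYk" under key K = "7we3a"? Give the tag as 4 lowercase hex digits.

Key "7we3a" = 37 77 65 33 61 is exactly B = 5 bytes: K' = 37 77 65 33 61.
K' ⊕ ipad = 01 41 53 05 57.  K' ⊕ opad = 6b 2b 39 6f 3d.
Inner input = (K'⊕ipad) ∥ m = 01 41 53 05 57 ∥ 41 59 6b.
Inner hash: sum = 1+65+83+5+87+65+89+107 = 502 → 01 f6.
Outer input = (K'⊕opad) ∥ inner = 6b 2b 39 6f 3d ∥ 01 f6.
Outer hash (tag): sum = 107+43+57+111+61+1+246 = 626 → 02 72.

0272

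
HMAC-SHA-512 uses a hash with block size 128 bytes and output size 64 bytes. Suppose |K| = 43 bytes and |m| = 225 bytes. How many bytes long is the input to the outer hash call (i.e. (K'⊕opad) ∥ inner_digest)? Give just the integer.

Key is 43 ≤ 128 bytes, zero-padded: |K'| = 128.
Outer input = (K'⊕opad) ∥ H(inner) → 128 + 64 = 192 bytes.

192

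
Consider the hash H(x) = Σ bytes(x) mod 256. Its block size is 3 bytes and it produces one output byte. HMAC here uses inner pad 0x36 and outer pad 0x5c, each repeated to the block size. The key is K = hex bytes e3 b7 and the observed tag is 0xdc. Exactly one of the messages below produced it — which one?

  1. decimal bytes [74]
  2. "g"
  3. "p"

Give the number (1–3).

Key hex bytes e3 b7 is 2 bytes ≤ B = 3; zero-pad to 3 bytes: K' = e3 b7 00.
K' ⊕ ipad = d5 81 36; K' ⊕ opad = bf eb 5c.
m1: inner = H(d5 81 36 4a) = d6; tag = H(bf eb 5c d6) = dc ← matches
m2: inner = H(d5 81 36 67) = f3; tag = H(bf eb 5c f3) = f9
m3: inner = H(d5 81 36 70) = fc; tag = H(bf eb 5c fc) = 02

1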